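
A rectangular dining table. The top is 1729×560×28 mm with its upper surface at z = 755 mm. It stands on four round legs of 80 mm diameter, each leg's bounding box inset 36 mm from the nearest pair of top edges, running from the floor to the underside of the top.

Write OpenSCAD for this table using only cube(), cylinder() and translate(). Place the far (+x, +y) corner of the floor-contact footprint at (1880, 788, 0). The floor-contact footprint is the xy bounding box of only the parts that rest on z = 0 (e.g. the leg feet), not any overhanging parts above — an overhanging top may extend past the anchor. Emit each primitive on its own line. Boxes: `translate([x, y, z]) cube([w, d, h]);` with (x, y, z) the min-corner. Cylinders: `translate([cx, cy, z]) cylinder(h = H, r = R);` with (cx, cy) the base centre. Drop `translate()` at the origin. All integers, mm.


translate([187, 264, 727]) cube([1729, 560, 28]);
translate([263, 340, 0]) cylinder(h = 727, r = 40);
translate([1840, 340, 0]) cylinder(h = 727, r = 40);
translate([263, 748, 0]) cylinder(h = 727, r = 40);
translate([1840, 748, 0]) cylinder(h = 727, r = 40);


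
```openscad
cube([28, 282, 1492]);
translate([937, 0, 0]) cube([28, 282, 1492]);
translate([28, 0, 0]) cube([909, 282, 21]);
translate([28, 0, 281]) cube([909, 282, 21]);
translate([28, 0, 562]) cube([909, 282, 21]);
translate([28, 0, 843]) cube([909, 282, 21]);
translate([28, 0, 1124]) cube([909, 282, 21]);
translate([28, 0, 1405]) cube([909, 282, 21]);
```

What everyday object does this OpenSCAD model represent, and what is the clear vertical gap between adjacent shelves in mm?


A bookshelf. The clear shelf gap is 260 mm.

Two tall side panels with 6 horizontal boards between them — a bookshelf. The first two shelf undersides are at z = 0 and z = 281; with shelf thickness 21, the clear gap is 281 − 0 − 21 = 260 mm.


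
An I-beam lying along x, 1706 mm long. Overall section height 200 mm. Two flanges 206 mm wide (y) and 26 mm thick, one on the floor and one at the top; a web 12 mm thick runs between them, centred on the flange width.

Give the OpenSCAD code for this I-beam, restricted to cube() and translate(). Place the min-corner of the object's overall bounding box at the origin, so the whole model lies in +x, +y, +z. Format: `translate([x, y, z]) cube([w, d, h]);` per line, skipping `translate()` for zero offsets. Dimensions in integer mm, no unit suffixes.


cube([1706, 206, 26]);
translate([0, 97, 26]) cube([1706, 12, 148]);
translate([0, 0, 174]) cube([1706, 206, 26]);


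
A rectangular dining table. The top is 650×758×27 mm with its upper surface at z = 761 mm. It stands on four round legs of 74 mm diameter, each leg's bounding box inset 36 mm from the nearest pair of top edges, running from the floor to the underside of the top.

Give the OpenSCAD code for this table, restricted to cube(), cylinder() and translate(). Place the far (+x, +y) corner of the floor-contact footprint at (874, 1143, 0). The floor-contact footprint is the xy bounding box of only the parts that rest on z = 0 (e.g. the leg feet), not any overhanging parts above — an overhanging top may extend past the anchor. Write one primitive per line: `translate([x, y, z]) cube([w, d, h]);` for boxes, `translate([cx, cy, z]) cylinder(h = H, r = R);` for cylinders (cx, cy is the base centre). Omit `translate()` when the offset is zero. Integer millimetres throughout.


translate([260, 421, 734]) cube([650, 758, 27]);
translate([333, 494, 0]) cylinder(h = 734, r = 37);
translate([837, 494, 0]) cylinder(h = 734, r = 37);
translate([333, 1106, 0]) cylinder(h = 734, r = 37);
translate([837, 1106, 0]) cylinder(h = 734, r = 37);


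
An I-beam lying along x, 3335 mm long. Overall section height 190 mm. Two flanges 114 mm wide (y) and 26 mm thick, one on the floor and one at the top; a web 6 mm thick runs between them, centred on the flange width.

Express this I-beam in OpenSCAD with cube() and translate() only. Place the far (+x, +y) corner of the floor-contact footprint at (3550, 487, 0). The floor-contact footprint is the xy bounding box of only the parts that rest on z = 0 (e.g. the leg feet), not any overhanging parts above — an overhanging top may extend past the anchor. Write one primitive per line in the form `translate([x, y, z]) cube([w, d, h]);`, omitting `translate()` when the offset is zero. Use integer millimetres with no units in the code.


translate([215, 373, 0]) cube([3335, 114, 26]);
translate([215, 427, 26]) cube([3335, 6, 138]);
translate([215, 373, 164]) cube([3335, 114, 26]);


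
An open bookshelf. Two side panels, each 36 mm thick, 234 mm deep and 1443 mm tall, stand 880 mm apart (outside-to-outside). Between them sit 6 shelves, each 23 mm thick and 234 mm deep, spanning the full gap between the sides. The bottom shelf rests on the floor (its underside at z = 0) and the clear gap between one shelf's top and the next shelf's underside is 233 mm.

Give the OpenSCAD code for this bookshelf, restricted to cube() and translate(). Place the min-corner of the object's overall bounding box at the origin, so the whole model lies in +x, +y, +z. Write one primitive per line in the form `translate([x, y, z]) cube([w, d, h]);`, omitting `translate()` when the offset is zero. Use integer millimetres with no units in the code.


cube([36, 234, 1443]);
translate([844, 0, 0]) cube([36, 234, 1443]);
translate([36, 0, 0]) cube([808, 234, 23]);
translate([36, 0, 256]) cube([808, 234, 23]);
translate([36, 0, 512]) cube([808, 234, 23]);
translate([36, 0, 768]) cube([808, 234, 23]);
translate([36, 0, 1024]) cube([808, 234, 23]);
translate([36, 0, 1280]) cube([808, 234, 23]);


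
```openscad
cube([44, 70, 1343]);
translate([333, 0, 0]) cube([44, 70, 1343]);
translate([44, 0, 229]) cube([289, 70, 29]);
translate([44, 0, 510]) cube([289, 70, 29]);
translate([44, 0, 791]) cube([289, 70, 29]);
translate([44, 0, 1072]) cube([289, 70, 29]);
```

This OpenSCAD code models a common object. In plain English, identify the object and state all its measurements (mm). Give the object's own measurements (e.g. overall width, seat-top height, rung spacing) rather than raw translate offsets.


A straight ladder. Two 44×70 mm vertical rails, 1343 mm tall, stand 377 mm apart (outside-to-outside) with their front faces coplanar on the −y side. 4 rungs, each 70 mm deep and 29 mm tall, span between the inner faces of the rails, front faces flush with the rails. The lowest rung's underside is at z = 229 mm and rungs are spaced 281 mm apart (underside to underside).


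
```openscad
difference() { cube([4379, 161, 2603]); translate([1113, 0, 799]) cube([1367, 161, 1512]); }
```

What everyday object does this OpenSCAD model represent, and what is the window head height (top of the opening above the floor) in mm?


A wall with a window opening. The window head height is 2311 mm.

A wall with a rectangular opening subtracted — a window. Sill at z = 799, opening 1512 mm tall, so the head is at 799 + 1512 = 2311 mm.


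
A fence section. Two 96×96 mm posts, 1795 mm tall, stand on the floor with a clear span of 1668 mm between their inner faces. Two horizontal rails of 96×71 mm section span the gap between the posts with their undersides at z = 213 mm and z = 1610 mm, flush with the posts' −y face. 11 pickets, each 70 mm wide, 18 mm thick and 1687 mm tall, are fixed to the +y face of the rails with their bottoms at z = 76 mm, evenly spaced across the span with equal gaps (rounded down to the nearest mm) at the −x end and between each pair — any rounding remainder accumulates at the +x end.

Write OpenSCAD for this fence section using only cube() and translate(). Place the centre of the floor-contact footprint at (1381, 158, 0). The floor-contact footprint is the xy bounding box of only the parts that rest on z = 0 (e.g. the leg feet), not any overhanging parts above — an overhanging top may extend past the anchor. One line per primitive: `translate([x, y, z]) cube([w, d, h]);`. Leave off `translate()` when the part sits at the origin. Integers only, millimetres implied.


translate([451, 110, 0]) cube([96, 96, 1795]);
translate([2215, 110, 0]) cube([96, 96, 1795]);
translate([547, 110, 213]) cube([1668, 96, 71]);
translate([547, 110, 1610]) cube([1668, 96, 71]);
translate([621, 206, 76]) cube([70, 18, 1687]);
translate([765, 206, 76]) cube([70, 18, 1687]);
translate([909, 206, 76]) cube([70, 18, 1687]);
translate([1053, 206, 76]) cube([70, 18, 1687]);
translate([1197, 206, 76]) cube([70, 18, 1687]);
translate([1341, 206, 76]) cube([70, 18, 1687]);
translate([1485, 206, 76]) cube([70, 18, 1687]);
translate([1629, 206, 76]) cube([70, 18, 1687]);
translate([1773, 206, 76]) cube([70, 18, 1687]);
translate([1917, 206, 76]) cube([70, 18, 1687]);
translate([2061, 206, 76]) cube([70, 18, 1687]);


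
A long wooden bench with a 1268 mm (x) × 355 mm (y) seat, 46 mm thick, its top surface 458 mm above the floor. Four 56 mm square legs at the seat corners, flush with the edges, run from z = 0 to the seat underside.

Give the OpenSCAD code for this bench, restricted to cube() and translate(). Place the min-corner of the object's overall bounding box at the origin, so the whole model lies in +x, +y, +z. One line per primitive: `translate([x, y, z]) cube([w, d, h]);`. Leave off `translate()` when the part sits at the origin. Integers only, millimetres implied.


// leg_h = 458 − 46 = 412
translate([0, 0, 412]) cube([1268, 355, 46]);
cube([56, 56, 412]);
translate([0, 299, 0]) cube([56, 56, 412]);
translate([1212, 0, 0]) cube([56, 56, 412]);
translate([1212, 299, 0]) cube([56, 56, 412]);


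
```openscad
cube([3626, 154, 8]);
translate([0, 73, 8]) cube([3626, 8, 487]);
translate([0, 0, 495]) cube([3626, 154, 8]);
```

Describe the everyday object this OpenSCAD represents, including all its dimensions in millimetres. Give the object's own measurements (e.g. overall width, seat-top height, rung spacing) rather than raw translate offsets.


An I-beam lying along x, 3626 mm long. Overall section height 503 mm. Two flanges 154 mm wide (y) and 8 mm thick, one on the floor and one at the top; a web 8 mm thick runs between them, centred on the flange width.


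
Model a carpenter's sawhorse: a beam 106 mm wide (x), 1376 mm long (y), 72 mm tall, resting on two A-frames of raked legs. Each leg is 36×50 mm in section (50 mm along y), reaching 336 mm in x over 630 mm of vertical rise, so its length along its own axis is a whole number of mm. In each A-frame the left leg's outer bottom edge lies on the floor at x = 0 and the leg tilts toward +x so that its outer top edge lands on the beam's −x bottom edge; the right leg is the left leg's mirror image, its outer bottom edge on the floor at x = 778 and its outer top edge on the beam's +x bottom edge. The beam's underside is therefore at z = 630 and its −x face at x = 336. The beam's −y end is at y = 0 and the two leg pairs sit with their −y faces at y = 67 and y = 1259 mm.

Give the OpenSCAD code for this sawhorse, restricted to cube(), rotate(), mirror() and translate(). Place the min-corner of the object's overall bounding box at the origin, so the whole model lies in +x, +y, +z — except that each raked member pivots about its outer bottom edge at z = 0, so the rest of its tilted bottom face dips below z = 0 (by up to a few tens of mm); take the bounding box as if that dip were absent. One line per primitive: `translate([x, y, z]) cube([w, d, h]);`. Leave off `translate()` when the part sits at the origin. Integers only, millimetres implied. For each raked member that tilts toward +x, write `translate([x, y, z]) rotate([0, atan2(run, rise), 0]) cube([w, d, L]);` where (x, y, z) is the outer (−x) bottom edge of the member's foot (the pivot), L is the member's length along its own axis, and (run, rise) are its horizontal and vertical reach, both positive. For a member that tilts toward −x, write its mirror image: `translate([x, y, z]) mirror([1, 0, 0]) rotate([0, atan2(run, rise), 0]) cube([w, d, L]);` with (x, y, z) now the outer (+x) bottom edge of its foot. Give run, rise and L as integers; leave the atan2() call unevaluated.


translate([336, 0, 630]) cube([106, 1376, 72]);
translate([0, 67, 0]) rotate([0, atan2(336, 630), 0]) cube([36, 50, 714]);
translate([778, 67, 0]) mirror([1, 0, 0]) rotate([0, atan2(336, 630), 0]) cube([36, 50, 714]);
translate([0, 1259, 0]) rotate([0, atan2(336, 630), 0]) cube([36, 50, 714]);
translate([778, 1259, 0]) mirror([1, 0, 0]) rotate([0, atan2(336, 630), 0]) cube([36, 50, 714]);


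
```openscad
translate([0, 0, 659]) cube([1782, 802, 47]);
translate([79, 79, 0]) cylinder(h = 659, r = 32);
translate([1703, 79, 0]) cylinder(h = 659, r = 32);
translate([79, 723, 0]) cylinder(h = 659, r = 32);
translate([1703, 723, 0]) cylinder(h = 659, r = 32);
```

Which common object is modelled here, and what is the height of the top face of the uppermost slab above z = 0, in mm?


A table. The table height is 706 mm.

A 1782×802×47 slab sits at z = 659 on four Ø64 mm round legs — a table. The top surface is at 659 + 47 = 706 mm.


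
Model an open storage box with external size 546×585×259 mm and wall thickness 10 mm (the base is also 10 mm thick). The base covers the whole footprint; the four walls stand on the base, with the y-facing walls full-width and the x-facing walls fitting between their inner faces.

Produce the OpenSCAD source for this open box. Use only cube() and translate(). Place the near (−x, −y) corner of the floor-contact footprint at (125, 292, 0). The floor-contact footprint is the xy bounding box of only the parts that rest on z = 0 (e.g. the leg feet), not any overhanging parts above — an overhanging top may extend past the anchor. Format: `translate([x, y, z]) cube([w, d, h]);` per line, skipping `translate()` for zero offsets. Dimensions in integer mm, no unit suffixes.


translate([125, 292, 0]) cube([546, 585, 10]);
translate([125, 292, 10]) cube([546, 10, 249]);
translate([125, 867, 10]) cube([546, 10, 249]);
translate([125, 302, 10]) cube([10, 565, 249]);
translate([661, 302, 10]) cube([10, 565, 249]);


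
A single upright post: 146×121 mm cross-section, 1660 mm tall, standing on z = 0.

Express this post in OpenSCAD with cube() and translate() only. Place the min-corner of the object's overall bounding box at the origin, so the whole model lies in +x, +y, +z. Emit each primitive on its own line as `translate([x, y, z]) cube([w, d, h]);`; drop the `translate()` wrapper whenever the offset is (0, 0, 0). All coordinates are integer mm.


cube([146, 121, 1660]);


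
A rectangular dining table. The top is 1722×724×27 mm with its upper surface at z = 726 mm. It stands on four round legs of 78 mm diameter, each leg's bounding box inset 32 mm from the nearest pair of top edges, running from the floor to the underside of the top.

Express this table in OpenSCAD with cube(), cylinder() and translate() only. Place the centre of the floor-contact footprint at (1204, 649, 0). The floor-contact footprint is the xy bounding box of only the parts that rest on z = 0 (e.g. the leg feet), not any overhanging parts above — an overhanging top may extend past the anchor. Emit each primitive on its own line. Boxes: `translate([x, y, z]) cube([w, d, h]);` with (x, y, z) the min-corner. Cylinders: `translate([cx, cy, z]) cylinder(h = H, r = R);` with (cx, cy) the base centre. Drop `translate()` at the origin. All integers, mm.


// leg_h = 726 - 27 = 699
translate([343, 287, 699]) cube([1722, 724, 27]);
translate([414, 358, 0]) cylinder(h = 699, r = 39);
translate([1994, 358, 0]) cylinder(h = 699, r = 39);
translate([414, 940, 0]) cylinder(h = 699, r = 39);
translate([1994, 940, 0]) cylinder(h = 699, r = 39);


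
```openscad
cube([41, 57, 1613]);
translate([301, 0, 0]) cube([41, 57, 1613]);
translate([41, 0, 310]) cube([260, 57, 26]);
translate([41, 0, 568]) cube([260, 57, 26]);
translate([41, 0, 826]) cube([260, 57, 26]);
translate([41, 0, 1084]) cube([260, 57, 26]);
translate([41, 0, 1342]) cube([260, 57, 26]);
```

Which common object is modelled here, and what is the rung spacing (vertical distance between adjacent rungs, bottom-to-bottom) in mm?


A ladder. The rung spacing is 258 mm.

Two tall 41×57 posts with 5 short bars between them — a ladder. Adjacent rungs sit at z = 310 and z = 568, so the spacing is 568 − 310 = 258 mm.


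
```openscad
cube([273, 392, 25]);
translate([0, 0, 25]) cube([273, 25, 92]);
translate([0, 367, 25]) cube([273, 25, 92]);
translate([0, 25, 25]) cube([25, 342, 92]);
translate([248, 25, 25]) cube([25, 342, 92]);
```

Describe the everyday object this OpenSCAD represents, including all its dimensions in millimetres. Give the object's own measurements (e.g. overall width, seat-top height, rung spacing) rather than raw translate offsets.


An open-topped rectangular box: outside dimensions 273×392×117 mm, with a uniform wall and base thickness of 25 mm. The base is a full 273×392 slab on the floor; four walls sit on top of the base. The front and back walls (the −y and +y sides) span the full width; the two side walls fit between them.


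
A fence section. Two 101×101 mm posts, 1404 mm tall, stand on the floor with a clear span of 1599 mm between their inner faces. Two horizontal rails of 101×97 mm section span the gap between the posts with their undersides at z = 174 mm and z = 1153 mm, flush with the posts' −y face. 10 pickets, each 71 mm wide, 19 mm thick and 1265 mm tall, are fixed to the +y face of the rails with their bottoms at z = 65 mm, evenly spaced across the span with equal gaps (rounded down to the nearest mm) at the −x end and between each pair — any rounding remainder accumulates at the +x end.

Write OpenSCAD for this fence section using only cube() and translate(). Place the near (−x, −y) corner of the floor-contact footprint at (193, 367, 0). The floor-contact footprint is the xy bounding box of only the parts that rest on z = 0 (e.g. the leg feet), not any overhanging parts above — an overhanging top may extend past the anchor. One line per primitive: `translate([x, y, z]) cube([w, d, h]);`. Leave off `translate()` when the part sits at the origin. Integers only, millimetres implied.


translate([193, 367, 0]) cube([101, 101, 1404]);
translate([1893, 367, 0]) cube([101, 101, 1404]);
translate([294, 367, 174]) cube([1599, 101, 97]);
translate([294, 367, 1153]) cube([1599, 101, 97]);
translate([374, 468, 65]) cube([71, 19, 1265]);
translate([525, 468, 65]) cube([71, 19, 1265]);
translate([676, 468, 65]) cube([71, 19, 1265]);
translate([827, 468, 65]) cube([71, 19, 1265]);
translate([978, 468, 65]) cube([71, 19, 1265]);
translate([1129, 468, 65]) cube([71, 19, 1265]);
translate([1280, 468, 65]) cube([71, 19, 1265]);
translate([1431, 468, 65]) cube([71, 19, 1265]);
translate([1582, 468, 65]) cube([71, 19, 1265]);
translate([1733, 468, 65]) cube([71, 19, 1265]);


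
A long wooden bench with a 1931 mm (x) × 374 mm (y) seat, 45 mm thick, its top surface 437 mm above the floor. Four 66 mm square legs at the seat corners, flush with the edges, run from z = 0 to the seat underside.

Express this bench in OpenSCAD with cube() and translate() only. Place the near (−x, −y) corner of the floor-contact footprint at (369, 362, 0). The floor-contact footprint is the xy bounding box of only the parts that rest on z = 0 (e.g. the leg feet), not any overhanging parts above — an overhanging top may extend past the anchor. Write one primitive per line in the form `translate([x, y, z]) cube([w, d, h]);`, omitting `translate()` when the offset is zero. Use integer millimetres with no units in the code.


translate([369, 362, 392]) cube([1931, 374, 45]);
translate([369, 362, 0]) cube([66, 66, 392]);
translate([369, 670, 0]) cube([66, 66, 392]);
translate([2234, 362, 0]) cube([66, 66, 392]);
translate([2234, 670, 0]) cube([66, 66, 392]);


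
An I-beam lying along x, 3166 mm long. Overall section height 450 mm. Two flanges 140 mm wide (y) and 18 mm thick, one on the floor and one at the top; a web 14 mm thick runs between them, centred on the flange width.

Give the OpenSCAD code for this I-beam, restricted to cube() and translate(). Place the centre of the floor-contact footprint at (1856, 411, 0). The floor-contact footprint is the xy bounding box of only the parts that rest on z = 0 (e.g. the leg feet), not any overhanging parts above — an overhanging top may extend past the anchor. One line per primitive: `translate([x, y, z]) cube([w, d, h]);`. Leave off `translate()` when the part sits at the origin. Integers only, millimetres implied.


translate([273, 341, 0]) cube([3166, 140, 18]);
translate([273, 404, 18]) cube([3166, 14, 414]);
translate([273, 341, 432]) cube([3166, 140, 18]);


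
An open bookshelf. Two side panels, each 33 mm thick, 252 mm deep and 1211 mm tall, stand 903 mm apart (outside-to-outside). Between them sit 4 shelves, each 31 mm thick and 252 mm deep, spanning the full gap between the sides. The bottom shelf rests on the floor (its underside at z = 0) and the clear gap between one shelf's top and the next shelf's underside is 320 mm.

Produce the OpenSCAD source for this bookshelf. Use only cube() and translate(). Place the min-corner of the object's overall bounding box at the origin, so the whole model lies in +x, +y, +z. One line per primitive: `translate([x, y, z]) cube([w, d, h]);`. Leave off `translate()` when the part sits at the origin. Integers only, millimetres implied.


cube([33, 252, 1211]);
translate([870, 0, 0]) cube([33, 252, 1211]);
translate([33, 0, 0]) cube([837, 252, 31]);
translate([33, 0, 351]) cube([837, 252, 31]);
translate([33, 0, 702]) cube([837, 252, 31]);
translate([33, 0, 1053]) cube([837, 252, 31]);


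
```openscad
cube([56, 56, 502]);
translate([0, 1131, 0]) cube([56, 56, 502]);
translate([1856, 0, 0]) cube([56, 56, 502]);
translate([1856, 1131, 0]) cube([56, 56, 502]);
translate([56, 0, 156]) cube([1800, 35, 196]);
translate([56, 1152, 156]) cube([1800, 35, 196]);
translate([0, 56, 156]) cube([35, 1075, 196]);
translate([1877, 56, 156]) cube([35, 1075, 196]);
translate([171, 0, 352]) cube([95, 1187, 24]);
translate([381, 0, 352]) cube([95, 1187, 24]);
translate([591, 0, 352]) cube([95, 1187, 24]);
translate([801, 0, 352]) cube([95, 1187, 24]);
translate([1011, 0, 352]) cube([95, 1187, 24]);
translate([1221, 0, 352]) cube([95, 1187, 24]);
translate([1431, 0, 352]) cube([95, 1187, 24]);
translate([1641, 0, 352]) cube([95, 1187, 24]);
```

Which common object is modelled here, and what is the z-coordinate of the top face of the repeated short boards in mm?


A bed frame. The slat-top height is 376 mm.

Four posts, four rails, and a row of slats — a bed frame. Slats sit on the rails at z = 156 + 196 = 352; with slat thickness 24, the top is 376 mm.


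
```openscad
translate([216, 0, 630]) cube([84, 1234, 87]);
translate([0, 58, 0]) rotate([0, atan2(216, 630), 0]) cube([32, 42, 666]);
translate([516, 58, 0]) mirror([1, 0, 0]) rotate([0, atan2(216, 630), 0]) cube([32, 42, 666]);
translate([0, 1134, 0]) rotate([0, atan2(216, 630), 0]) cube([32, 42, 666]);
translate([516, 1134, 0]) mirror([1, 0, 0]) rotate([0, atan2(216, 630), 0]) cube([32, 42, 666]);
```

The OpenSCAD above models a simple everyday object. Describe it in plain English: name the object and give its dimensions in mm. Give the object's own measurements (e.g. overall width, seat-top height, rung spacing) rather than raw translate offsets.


A sawhorse. A 84×1234×87 mm beam (x, y, z) sits on two A-frame leg pairs. Each pair is two raked legs of 32×42 mm section (42 mm along y) splaying symmetrically in x. Each leg rises 630 mm vertically over 216 mm of horizontal reach and is 666 mm long along its own axis. Every leg's outer bottom edge rests on the floor and its outer top edge meets a bottom edge of the beam — the left legs (tilting toward +x) meet the beam's −x bottom edge, the right legs (their mirror images, tilting toward −x) meet its +x bottom edge — so the leg tops tuck under the beam, the beam's underside is 630 mm above the floor, and the feet are 516 mm apart outside-to-outside with the beam centred between them. The two leg pairs are set in 58 mm from either end of the beam.


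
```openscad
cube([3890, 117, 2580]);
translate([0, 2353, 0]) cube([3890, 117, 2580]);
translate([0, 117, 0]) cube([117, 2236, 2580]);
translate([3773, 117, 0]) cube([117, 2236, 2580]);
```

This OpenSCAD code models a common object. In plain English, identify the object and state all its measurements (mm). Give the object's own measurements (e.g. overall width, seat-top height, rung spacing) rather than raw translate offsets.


The wall frame of a small rectangular building: four walls, each 2580 mm tall and 117 mm thick, enclosing a footprint 3890 mm (x) by 2470 mm (y) outside-to-outside, with no floor or roof. The front and back walls (the −y and +y sides) span the full width; the two side walls fit between them.


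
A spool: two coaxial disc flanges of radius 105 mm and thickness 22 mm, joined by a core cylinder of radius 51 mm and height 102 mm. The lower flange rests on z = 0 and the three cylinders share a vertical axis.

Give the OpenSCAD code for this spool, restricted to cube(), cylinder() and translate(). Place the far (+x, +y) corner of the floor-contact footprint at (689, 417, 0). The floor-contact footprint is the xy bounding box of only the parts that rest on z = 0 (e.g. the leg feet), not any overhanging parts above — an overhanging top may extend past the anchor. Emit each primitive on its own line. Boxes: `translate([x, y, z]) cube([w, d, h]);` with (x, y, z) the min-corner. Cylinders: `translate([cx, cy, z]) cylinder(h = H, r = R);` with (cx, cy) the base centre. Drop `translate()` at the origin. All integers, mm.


translate([584, 312, 0]) cylinder(h = 22, r = 105);
translate([584, 312, 22]) cylinder(h = 102, r = 51);
translate([584, 312, 124]) cylinder(h = 22, r = 105);


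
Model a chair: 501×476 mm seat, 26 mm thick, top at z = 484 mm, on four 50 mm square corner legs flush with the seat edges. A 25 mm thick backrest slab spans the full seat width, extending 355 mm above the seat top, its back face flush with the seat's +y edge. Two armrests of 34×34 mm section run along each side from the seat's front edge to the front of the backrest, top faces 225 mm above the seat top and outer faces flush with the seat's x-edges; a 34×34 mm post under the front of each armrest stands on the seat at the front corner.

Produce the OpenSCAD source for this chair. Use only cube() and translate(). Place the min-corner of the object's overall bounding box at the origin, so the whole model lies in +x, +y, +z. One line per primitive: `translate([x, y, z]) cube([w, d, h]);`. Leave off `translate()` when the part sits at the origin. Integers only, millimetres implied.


// leg_h = 484 - 26 = 458
// arm post h = 225 - 34 = 191
translate([0, 0, 458]) cube([501, 476, 26]);
cube([50, 50, 458]);
translate([451, 0, 0]) cube([50, 50, 458]);
translate([0, 426, 0]) cube([50, 50, 458]);
translate([451, 426, 0]) cube([50, 50, 458]);
translate([0, 451, 484]) cube([501, 25, 355]);
translate([0, 0, 675]) cube([34, 451, 34]);
translate([467, 0, 675]) cube([34, 451, 34]);
translate([0, 0, 484]) cube([34, 34, 191]);
translate([467, 0, 484]) cube([34, 34, 191]);


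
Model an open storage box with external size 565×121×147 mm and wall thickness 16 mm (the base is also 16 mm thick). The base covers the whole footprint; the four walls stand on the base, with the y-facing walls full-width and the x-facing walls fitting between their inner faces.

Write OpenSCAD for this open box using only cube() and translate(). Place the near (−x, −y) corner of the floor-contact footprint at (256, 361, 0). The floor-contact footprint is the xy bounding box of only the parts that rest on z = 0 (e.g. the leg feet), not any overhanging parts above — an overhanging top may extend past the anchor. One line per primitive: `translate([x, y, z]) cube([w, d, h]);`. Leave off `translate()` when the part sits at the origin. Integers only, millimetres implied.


translate([256, 361, 0]) cube([565, 121, 16]);
translate([256, 361, 16]) cube([565, 16, 131]);
translate([256, 466, 16]) cube([565, 16, 131]);
translate([256, 377, 16]) cube([16, 89, 131]);
translate([805, 377, 16]) cube([16, 89, 131]);


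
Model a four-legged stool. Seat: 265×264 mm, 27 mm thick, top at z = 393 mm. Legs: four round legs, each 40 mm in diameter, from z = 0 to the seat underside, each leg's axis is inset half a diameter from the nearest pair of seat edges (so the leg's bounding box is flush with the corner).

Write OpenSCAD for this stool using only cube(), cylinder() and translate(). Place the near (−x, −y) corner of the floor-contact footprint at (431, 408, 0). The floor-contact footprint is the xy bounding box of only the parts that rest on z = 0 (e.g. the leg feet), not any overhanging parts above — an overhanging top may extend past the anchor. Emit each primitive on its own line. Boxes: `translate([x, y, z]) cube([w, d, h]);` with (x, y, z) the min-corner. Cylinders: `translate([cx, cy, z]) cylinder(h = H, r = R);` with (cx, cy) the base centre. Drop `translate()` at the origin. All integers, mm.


translate([431, 408, 366]) cube([265, 264, 27]);
translate([451, 428, 0]) cylinder(h = 366, r = 20);
translate([676, 428, 0]) cylinder(h = 366, r = 20);
translate([451, 652, 0]) cylinder(h = 366, r = 20);
translate([676, 652, 0]) cylinder(h = 366, r = 20);


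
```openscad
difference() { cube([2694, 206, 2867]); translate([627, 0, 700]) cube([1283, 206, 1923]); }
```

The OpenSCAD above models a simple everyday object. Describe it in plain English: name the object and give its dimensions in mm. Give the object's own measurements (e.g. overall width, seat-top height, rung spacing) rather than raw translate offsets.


A wall 2694 mm long (x), 206 mm thick (y), 2867 mm tall, with a rectangular window opening cut through it. The opening is 1283 mm wide and 1923 mm tall; its sill is at z = 700 mm and its near (−x) edge is 627 mm from the wall's −x end. The opening passes through the full wall thickness.


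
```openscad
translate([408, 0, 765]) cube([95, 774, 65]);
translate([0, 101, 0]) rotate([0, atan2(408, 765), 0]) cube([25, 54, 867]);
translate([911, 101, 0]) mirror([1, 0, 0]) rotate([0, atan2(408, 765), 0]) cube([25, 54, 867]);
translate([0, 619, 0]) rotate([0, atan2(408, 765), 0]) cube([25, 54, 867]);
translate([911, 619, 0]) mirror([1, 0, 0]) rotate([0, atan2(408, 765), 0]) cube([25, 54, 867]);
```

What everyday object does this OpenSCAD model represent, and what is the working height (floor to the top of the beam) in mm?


A sawhorse. The overall height is 830 mm.

A beam across two mirrored pairs of raked legs — a sawhorse. The beam's underside is at z = 765 (matching the legs' vertical rise in atan2(408, 765)) and the beam is 65 mm tall, so its top is at 765 + 65 = 830 mm. The raked legs top out at the beam's underside, so that is the highest point.


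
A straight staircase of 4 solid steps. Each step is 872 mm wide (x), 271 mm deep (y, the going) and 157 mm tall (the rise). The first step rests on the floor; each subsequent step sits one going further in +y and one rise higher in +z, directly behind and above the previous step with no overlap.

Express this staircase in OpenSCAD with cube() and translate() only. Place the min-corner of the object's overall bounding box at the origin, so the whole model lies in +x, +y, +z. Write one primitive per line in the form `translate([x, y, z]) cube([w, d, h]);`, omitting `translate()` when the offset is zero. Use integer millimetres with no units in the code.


cube([872, 271, 157]);
translate([0, 271, 157]) cube([872, 271, 157]);
translate([0, 542, 314]) cube([872, 271, 157]);
translate([0, 813, 471]) cube([872, 271, 157]);


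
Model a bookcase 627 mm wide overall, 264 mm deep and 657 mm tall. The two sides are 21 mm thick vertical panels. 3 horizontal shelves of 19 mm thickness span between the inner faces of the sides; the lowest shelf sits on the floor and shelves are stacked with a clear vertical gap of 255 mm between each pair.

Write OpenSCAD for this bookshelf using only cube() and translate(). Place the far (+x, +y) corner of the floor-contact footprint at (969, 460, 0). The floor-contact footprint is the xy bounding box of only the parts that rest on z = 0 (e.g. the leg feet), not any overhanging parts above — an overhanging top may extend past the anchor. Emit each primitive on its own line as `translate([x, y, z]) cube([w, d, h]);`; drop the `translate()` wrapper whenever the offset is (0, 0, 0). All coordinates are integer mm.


translate([342, 196, 0]) cube([21, 264, 657]);
translate([948, 196, 0]) cube([21, 264, 657]);
translate([363, 196, 0]) cube([585, 264, 19]);
translate([363, 196, 274]) cube([585, 264, 19]);
translate([363, 196, 548]) cube([585, 264, 19]);


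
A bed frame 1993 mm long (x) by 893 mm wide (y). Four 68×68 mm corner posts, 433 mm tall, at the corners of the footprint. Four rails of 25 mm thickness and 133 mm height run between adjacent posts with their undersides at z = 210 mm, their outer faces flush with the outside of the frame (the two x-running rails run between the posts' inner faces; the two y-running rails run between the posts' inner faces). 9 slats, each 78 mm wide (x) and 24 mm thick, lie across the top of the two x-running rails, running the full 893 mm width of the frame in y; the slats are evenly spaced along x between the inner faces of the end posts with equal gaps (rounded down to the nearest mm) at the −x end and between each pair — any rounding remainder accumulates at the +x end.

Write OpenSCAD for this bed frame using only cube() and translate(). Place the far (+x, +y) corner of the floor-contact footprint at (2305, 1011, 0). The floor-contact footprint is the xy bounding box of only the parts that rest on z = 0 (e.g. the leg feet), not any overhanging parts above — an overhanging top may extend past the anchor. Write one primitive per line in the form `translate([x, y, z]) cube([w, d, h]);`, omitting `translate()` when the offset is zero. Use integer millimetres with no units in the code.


translate([312, 118, 0]) cube([68, 68, 433]);
translate([312, 943, 0]) cube([68, 68, 433]);
translate([2237, 118, 0]) cube([68, 68, 433]);
translate([2237, 943, 0]) cube([68, 68, 433]);
translate([380, 118, 210]) cube([1857, 25, 133]);
translate([380, 986, 210]) cube([1857, 25, 133]);
translate([312, 186, 210]) cube([25, 757, 133]);
translate([2280, 186, 210]) cube([25, 757, 133]);
translate([495, 118, 343]) cube([78, 893, 24]);
translate([688, 118, 343]) cube([78, 893, 24]);
translate([881, 118, 343]) cube([78, 893, 24]);
translate([1074, 118, 343]) cube([78, 893, 24]);
translate([1267, 118, 343]) cube([78, 893, 24]);
translate([1460, 118, 343]) cube([78, 893, 24]);
translate([1653, 118, 343]) cube([78, 893, 24]);
translate([1846, 118, 343]) cube([78, 893, 24]);
translate([2039, 118, 343]) cube([78, 893, 24]);


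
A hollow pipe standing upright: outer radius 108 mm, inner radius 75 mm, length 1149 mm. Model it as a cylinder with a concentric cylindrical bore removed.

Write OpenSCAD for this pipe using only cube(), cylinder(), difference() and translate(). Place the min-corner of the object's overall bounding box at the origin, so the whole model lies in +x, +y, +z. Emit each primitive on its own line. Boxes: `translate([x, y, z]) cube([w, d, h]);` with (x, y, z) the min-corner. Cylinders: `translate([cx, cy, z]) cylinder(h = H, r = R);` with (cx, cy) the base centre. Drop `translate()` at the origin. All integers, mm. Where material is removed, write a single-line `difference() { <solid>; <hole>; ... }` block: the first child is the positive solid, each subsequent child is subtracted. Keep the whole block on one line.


difference() { translate([108, 108, 0]) cylinder(h = 1149, r = 108); translate([108, 108, 0]) cylinder(h = 1149, r = 75); }


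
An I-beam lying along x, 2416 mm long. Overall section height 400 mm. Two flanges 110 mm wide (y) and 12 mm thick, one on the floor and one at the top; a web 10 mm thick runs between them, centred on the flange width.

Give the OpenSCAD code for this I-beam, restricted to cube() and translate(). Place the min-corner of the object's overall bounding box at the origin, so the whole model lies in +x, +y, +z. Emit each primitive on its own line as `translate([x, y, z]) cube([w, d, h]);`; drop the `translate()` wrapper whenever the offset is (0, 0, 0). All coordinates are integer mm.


cube([2416, 110, 12]);
translate([0, 50, 12]) cube([2416, 10, 376]);
translate([0, 0, 388]) cube([2416, 110, 12]);


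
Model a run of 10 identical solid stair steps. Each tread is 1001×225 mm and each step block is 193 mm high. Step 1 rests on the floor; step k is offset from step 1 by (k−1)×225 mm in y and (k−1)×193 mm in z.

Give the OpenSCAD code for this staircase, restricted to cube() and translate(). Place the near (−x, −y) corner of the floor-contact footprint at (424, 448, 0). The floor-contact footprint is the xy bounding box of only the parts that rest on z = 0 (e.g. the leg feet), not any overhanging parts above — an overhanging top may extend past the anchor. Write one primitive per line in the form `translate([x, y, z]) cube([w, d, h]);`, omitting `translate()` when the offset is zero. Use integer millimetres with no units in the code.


translate([424, 448, 0]) cube([1001, 225, 193]);
translate([424, 673, 193]) cube([1001, 225, 193]);
translate([424, 898, 386]) cube([1001, 225, 193]);
translate([424, 1123, 579]) cube([1001, 225, 193]);
translate([424, 1348, 772]) cube([1001, 225, 193]);
translate([424, 1573, 965]) cube([1001, 225, 193]);
translate([424, 1798, 1158]) cube([1001, 225, 193]);
translate([424, 2023, 1351]) cube([1001, 225, 193]);
translate([424, 2248, 1544]) cube([1001, 225, 193]);
translate([424, 2473, 1737]) cube([1001, 225, 193]);


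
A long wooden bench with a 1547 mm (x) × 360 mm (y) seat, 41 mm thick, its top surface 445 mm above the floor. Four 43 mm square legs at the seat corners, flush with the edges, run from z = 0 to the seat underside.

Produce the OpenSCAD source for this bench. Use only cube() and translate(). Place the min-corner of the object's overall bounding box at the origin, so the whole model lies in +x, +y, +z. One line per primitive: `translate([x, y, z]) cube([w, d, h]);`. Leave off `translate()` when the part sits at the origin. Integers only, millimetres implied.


// leg_h = 445 − 41 = 404
translate([0, 0, 404]) cube([1547, 360, 41]);
cube([43, 43, 404]);
translate([0, 317, 0]) cube([43, 43, 404]);
translate([1504, 0, 0]) cube([43, 43, 404]);
translate([1504, 317, 0]) cube([43, 43, 404]);


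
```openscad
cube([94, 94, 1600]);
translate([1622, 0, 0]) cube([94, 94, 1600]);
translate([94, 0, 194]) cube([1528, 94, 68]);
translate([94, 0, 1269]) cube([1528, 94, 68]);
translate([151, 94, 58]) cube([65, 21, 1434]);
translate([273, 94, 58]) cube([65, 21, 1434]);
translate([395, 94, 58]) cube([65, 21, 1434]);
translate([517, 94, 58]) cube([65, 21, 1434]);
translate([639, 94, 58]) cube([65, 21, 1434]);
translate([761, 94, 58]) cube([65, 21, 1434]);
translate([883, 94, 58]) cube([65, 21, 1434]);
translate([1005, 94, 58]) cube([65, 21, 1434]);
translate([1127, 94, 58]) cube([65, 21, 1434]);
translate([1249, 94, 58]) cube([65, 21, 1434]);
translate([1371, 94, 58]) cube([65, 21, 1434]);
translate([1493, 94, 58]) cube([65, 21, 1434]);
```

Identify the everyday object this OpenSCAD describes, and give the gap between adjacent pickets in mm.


A fence section. The picket gap is 57 mm.

Two posts, two rails, 12 pickets — a fence section. Span 1528 mm holds 12 pickets of 65 mm with 13 equal gaps: ⌊(1528 − 12·65) / 13⌋ = 57 mm.


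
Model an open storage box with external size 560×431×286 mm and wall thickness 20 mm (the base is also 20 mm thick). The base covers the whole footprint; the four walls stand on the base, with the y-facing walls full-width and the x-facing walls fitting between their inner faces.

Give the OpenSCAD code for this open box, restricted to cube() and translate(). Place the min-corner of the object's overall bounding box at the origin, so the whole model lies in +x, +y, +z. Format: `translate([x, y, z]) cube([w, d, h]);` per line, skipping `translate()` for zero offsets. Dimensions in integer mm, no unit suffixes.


cube([560, 431, 20]);
translate([0, 0, 20]) cube([560, 20, 266]);
translate([0, 411, 20]) cube([560, 20, 266]);
translate([0, 20, 20]) cube([20, 391, 266]);
translate([540, 20, 20]) cube([20, 391, 266]);
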